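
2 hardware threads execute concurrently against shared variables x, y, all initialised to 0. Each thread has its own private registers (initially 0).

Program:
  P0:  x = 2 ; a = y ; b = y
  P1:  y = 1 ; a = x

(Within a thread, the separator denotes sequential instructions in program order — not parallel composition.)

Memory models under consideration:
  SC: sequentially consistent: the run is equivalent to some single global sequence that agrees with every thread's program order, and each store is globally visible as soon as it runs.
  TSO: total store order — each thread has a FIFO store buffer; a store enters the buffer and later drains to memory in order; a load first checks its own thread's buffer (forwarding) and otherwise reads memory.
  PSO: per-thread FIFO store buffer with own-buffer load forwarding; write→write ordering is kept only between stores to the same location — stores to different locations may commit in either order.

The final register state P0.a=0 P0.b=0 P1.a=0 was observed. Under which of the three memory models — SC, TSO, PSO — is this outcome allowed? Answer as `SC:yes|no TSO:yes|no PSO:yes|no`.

SC:no TSO:yes PSO:yes

outcome vector order: (P0.a,P0.b,P1.a)
under SC → 0/0/2 0/1/2 1/1/0 1/1/2
under TSO → 0/0/0 0/0/2 0/1/0 0/1/2 1/1/0 1/1/2
under PSO → 0/0/0 0/0/2 0/1/0 0/1/2 1/1/0 1/1/2
target 0/0/0 ∈ {TSO,PSO}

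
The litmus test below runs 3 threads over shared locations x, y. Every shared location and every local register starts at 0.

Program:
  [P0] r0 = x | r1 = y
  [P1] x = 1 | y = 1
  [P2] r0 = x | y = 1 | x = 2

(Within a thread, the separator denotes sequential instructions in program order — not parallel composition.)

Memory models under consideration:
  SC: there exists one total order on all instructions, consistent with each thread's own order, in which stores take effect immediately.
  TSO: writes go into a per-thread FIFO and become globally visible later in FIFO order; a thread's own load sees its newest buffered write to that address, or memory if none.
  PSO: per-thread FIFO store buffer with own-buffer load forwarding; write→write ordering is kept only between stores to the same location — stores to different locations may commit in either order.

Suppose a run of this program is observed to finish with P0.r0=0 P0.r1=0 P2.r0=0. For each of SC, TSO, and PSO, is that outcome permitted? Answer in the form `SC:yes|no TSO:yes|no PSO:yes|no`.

outcome vector order: (P0.r0,P0.r1,P2.r0)
under SC → 0/0/0 0/0/1 0/1/0 0/1/1 1/0/0 1/0/1 1/1/0 1/1/1 2/1/0 2/1/1
under TSO → 0/0/0 0/0/1 0/1/0 0/1/1 1/0/0 1/0/1 1/1/0 1/1/1 2/1/0 2/1/1
under PSO → 0/0/0 0/0/1 0/1/0 0/1/1 1/0/0 1/0/1 1/1/0 1/1/1 2/0/0 2/0/1 2/1/0 2/1/1
target 0/0/0 ∈ {SC,TSO,PSO}

SC:yes TSO:yes PSO:yes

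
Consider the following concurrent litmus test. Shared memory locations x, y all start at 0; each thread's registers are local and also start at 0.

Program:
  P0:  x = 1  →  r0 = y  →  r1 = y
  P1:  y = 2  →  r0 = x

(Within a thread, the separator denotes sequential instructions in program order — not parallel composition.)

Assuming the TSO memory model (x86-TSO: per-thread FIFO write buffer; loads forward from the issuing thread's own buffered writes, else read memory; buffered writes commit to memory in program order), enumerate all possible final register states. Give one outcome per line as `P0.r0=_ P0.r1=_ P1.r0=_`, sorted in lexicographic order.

P0.r0=0 P0.r1=0 P1.r0=0
P0.r0=0 P0.r1=0 P1.r0=1
P0.r0=0 P0.r1=2 P1.r0=0
P0.r0=0 P0.r1=2 P1.r0=1
P0.r0=2 P0.r1=2 P1.r0=0
P0.r0=2 P0.r1=2 P1.r0=1

outcome vector order: (P0.r0,P0.r1,P1.r0)
|TSO outcomes| = 6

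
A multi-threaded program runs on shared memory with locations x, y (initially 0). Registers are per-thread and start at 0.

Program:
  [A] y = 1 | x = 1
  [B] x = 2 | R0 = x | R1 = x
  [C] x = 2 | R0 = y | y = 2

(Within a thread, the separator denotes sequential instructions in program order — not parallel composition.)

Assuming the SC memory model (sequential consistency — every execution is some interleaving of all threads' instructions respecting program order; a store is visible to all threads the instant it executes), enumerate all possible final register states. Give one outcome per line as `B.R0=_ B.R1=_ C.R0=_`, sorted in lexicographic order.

outcome vector order: (B.R0,B.R1,C.R0)
|SC outcomes| = 7

B.R0=1 B.R1=1 C.R0=0
B.R0=1 B.R1=1 C.R0=1
B.R0=1 B.R1=2 C.R0=1
B.R0=2 B.R1=1 C.R0=0
B.R0=2 B.R1=1 C.R0=1
B.R0=2 B.R1=2 C.R0=0
B.R0=2 B.R1=2 C.R0=1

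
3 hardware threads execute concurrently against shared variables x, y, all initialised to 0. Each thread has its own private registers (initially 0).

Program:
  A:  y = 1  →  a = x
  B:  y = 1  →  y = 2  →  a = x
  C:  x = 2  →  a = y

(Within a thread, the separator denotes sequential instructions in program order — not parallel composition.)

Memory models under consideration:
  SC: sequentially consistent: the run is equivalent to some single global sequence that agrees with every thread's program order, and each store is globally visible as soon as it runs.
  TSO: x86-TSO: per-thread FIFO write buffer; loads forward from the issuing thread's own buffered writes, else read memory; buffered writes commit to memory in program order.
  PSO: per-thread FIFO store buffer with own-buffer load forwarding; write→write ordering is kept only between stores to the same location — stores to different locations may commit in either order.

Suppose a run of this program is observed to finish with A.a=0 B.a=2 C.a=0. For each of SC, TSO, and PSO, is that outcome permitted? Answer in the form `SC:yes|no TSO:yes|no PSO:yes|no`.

SC:no TSO:yes PSO:yes

outcome vector order: (A.a,B.a,C.a)
[SC] allowed = {001 002 021 022 201 202 220 221 222}
[TSO] allowed = {000 001 002 020 021 022 200 201 202 220 221 222}
[PSO] allowed = {000 001 002 020 021 022 200 201 202 220 221 222}
target 020 ∈ {TSO,PSO}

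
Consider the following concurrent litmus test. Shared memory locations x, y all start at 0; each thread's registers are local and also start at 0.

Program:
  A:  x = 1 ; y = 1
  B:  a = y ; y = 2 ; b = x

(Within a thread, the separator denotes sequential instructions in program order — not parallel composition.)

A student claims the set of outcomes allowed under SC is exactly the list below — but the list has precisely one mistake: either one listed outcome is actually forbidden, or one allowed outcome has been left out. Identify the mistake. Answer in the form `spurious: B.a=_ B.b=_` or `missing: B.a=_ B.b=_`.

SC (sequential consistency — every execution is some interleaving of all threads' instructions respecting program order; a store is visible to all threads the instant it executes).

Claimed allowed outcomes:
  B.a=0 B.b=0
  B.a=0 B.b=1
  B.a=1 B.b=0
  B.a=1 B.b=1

spurious: B.a=1 B.b=0

outcome vector order: (B.a,B.b)
[SC] allowed = {0/0 0/1 1/1}
claimed∖SC = {1/0}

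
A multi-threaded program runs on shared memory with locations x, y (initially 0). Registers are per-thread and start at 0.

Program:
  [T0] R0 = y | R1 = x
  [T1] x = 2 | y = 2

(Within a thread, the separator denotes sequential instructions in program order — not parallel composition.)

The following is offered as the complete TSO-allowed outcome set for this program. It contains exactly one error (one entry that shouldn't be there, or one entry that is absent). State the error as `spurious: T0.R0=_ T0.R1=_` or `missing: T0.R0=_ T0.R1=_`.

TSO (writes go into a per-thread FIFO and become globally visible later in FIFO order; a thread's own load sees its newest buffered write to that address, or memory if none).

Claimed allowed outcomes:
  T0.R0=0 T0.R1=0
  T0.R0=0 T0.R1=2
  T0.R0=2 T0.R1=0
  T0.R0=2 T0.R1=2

outcome vector order: (T0.R0,T0.R1)
TSO: 3 outcomes — {<0 0> <0 2> <2 2>}
claimed∖TSO = {<2 0>}

spurious: T0.R0=2 T0.R1=0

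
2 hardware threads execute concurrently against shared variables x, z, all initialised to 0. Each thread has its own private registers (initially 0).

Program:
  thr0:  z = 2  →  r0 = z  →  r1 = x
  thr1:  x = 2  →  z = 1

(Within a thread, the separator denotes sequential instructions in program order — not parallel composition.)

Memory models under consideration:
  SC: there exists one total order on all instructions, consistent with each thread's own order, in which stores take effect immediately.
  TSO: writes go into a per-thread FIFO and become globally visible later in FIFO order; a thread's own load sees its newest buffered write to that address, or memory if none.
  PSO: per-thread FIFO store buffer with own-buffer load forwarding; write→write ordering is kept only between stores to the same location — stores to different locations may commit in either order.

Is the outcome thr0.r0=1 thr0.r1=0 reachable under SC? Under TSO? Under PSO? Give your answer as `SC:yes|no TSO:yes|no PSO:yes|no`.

outcome vector order: (thr0.r0,thr0.r1)
SC: 3 outcomes — {(1,2), (2,0), (2,2)}
TSO: 3 outcomes — {(1,2), (2,0), (2,2)}
PSO: 4 outcomes — {(1,0), (1,2), (2,0), (2,2)}
target (1,0) ∈ {PSO}

SC:no TSO:no PSO:yes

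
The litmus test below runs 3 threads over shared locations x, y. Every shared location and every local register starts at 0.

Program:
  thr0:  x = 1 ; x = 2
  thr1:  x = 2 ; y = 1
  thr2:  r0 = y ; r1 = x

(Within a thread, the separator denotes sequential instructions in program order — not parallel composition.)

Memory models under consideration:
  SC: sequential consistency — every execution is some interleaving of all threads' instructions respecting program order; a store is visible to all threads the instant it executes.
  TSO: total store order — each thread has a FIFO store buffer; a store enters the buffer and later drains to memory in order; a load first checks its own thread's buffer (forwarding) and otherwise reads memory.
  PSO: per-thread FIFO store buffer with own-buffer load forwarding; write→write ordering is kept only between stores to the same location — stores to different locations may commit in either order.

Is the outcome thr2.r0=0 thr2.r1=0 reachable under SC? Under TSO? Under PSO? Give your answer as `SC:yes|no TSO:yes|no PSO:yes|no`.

outcome vector order: (thr2.r0,thr2.r1)
SC (5): <0 0>, <0 1>, <0 2>, <1 1>, <1 2>
TSO (5): <0 0>, <0 1>, <0 2>, <1 1>, <1 2>
PSO (6): <0 0>, <0 1>, <0 2>, <1 0>, <1 1>, <1 2>
target <0 0> ∈ {SC,TSO,PSO}

SC:yes TSO:yes PSO:yes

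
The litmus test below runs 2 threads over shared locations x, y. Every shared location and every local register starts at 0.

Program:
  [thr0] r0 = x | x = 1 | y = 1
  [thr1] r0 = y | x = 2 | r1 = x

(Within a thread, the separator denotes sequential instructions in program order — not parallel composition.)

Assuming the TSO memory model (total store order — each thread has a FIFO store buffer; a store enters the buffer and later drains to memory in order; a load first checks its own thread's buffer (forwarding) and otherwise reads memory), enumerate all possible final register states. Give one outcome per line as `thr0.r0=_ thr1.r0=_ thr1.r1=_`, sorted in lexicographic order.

outcome vector order: (thr0.r0,thr1.r0,thr1.r1)
|TSO outcomes| = 5

thr0.r0=0 thr1.r0=0 thr1.r1=1
thr0.r0=0 thr1.r0=0 thr1.r1=2
thr0.r0=0 thr1.r0=1 thr1.r1=2
thr0.r0=2 thr1.r0=0 thr1.r1=1
thr0.r0=2 thr1.r0=0 thr1.r1=2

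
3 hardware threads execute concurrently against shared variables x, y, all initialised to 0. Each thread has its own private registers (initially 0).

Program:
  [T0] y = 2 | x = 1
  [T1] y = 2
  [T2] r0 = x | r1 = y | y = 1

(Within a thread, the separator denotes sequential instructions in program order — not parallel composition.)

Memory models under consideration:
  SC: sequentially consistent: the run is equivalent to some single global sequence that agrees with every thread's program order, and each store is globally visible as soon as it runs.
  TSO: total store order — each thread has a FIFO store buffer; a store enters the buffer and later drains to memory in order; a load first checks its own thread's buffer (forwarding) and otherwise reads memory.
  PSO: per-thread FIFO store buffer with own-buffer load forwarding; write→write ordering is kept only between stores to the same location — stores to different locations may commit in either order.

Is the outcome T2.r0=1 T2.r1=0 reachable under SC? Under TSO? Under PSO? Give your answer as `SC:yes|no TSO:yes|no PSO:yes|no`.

SC:no TSO:no PSO:yes

outcome vector order: (T2.r0,T2.r1)
SC (3): 0/0 0/2 1/2
TSO (3): 0/0 0/2 1/2
PSO (4): 0/0 0/2 1/0 1/2
target 1/0 ∈ {PSO}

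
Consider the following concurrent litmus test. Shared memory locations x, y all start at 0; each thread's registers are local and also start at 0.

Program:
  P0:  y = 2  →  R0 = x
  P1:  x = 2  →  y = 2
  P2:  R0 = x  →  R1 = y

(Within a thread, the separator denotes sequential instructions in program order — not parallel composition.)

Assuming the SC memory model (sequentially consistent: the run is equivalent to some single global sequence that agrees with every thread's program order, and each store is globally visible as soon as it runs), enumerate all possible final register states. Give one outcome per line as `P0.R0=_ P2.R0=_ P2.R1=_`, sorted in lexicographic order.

P0.R0=0 P2.R0=0 P2.R1=0
P0.R0=0 P2.R0=0 P2.R1=2
P0.R0=0 P2.R0=2 P2.R1=2
P0.R0=2 P2.R0=0 P2.R1=0
P0.R0=2 P2.R0=0 P2.R1=2
P0.R0=2 P2.R0=2 P2.R1=0
P0.R0=2 P2.R0=2 P2.R1=2

outcome vector order: (P0.R0,P2.R0,P2.R1)
|SC outcomes| = 7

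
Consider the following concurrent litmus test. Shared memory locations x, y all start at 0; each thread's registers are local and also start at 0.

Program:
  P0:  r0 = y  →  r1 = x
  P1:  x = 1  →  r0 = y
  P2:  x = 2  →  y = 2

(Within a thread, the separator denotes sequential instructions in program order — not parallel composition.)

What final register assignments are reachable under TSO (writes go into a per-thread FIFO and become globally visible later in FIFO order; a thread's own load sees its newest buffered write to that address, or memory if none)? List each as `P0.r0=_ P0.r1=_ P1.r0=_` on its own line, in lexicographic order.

outcome vector order: (P0.r0,P0.r1,P1.r0)
|TSO outcomes| = 10

P0.r0=0 P0.r1=0 P1.r0=0
P0.r0=0 P0.r1=0 P1.r0=2
P0.r0=0 P0.r1=1 P1.r0=0
P0.r0=0 P0.r1=1 P1.r0=2
P0.r0=0 P0.r1=2 P1.r0=0
P0.r0=0 P0.r1=2 P1.r0=2
P0.r0=2 P0.r1=1 P1.r0=0
P0.r0=2 P0.r1=1 P1.r0=2
P0.r0=2 P0.r1=2 P1.r0=0
P0.r0=2 P0.r1=2 P1.r0=2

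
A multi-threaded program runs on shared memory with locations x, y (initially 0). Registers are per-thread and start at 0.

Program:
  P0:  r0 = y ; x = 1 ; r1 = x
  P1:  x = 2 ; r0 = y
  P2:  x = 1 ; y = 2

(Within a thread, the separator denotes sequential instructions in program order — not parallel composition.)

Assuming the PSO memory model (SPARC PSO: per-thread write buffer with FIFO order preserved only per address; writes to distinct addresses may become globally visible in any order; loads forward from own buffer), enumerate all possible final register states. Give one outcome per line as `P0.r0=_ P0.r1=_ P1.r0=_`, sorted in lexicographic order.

P0.r0=0 P0.r1=1 P1.r0=0
P0.r0=0 P0.r1=1 P1.r0=2
P0.r0=0 P0.r1=2 P1.r0=0
P0.r0=0 P0.r1=2 P1.r0=2
P0.r0=2 P0.r1=1 P1.r0=0
P0.r0=2 P0.r1=1 P1.r0=2
P0.r0=2 P0.r1=2 P1.r0=0
P0.r0=2 P0.r1=2 P1.r0=2

outcome vector order: (P0.r0,P0.r1,P1.r0)
|PSO outcomes| = 8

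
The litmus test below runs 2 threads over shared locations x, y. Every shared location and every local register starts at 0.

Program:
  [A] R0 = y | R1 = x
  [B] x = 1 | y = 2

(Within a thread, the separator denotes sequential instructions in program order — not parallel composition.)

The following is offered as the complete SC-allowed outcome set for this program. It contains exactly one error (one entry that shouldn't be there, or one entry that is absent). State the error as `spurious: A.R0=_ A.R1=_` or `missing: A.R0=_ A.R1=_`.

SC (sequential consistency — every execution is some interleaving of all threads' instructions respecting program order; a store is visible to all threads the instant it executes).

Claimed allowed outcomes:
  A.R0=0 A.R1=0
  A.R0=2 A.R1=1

missing: A.R0=0 A.R1=1

outcome vector order: (A.R0,A.R1)
[SC] allowed = {00; 01; 21}
SC∖claimed = {01}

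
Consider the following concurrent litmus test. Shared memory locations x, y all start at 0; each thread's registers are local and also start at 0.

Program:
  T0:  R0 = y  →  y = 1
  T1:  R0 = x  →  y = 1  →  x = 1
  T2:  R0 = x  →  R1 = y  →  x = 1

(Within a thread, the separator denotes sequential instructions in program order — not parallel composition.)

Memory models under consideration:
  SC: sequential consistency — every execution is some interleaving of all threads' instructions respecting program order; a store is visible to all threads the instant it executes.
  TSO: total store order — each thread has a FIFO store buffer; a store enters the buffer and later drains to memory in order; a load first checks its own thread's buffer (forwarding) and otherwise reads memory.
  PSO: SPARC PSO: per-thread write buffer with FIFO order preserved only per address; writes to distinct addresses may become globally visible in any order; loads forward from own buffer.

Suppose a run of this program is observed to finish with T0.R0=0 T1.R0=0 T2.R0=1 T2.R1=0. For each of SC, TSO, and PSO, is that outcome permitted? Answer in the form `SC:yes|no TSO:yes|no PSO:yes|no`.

outcome vector order: (T0.R0,T1.R0,T2.R0,T2.R1)
SC (9): (0,0,0,0) (0,0,0,1) (0,0,1,1) (0,1,0,0) (0,1,0,1) (1,0,0,0) (1,0,0,1) (1,0,1,1) (1,1,0,0)
TSO (9): (0,0,0,0) (0,0,0,1) (0,0,1,1) (0,1,0,0) (0,1,0,1) (1,0,0,0) (1,0,0,1) (1,0,1,1) (1,1,0,0)
PSO (11): (0,0,0,0) (0,0,0,1) (0,0,1,0) (0,0,1,1) (0,1,0,0) (0,1,0,1) (1,0,0,0) (1,0,0,1) (1,0,1,0) (1,0,1,1) (1,1,0,0)
target (0,0,1,0) ∈ {PSO}

SC:no TSO:no PSO:yes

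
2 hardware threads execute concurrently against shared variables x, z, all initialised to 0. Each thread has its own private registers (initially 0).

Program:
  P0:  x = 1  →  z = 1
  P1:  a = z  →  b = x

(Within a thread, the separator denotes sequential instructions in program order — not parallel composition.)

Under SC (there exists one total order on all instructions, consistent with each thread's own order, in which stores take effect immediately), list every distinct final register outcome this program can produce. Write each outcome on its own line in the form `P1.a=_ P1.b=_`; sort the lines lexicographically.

outcome vector order: (P1.a,P1.b)
|SC outcomes| = 3

P1.a=0 P1.b=0
P1.a=0 P1.b=1
P1.a=1 P1.b=1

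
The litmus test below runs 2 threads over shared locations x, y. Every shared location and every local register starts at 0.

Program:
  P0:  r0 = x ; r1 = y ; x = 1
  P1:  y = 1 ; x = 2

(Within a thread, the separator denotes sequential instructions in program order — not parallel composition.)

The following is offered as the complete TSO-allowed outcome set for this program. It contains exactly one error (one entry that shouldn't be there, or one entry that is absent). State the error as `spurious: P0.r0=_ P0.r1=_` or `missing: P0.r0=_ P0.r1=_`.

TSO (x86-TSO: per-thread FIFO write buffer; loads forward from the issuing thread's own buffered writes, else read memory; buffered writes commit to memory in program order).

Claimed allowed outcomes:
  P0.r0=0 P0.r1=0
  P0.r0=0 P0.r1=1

missing: P0.r0=2 P0.r1=1

outcome vector order: (P0.r0,P0.r1)
under TSO → 0/0; 0/1; 2/1
TSO∖claimed = {2/1}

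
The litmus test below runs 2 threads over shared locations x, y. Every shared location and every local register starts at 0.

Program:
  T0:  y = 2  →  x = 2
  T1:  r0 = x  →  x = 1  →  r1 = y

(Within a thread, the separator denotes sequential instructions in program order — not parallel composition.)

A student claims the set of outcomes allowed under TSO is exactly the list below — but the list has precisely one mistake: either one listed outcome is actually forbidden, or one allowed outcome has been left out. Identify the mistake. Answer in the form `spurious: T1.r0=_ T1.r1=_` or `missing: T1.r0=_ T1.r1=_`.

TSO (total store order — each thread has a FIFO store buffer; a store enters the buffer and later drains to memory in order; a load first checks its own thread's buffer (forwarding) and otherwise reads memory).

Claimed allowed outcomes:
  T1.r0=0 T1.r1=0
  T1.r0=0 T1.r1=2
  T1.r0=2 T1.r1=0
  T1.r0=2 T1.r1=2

outcome vector order: (T1.r0,T1.r1)
[TSO] allowed = {(0,0), (0,2), (2,2)}
claimed∖TSO = {(2,0)}

spurious: T1.r0=2 T1.r1=0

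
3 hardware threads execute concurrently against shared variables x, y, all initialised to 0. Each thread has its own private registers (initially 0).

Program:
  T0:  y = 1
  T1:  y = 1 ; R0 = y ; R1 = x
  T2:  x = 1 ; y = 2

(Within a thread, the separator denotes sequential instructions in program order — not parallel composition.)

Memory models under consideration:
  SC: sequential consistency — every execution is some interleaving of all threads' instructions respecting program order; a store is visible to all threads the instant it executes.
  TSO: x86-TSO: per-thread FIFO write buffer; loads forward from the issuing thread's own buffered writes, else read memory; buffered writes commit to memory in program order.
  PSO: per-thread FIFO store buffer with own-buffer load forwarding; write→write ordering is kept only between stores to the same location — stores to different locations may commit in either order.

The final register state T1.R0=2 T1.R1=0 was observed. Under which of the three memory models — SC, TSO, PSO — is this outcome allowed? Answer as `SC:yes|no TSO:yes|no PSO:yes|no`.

SC:no TSO:no PSO:yes

outcome vector order: (T1.R0,T1.R1)
[SC] allowed = {<1 0>; <1 1>; <2 1>}
[TSO] allowed = {<1 0>; <1 1>; <2 1>}
[PSO] allowed = {<1 0>; <1 1>; <2 0>; <2 1>}
target <2 0> ∈ {PSO}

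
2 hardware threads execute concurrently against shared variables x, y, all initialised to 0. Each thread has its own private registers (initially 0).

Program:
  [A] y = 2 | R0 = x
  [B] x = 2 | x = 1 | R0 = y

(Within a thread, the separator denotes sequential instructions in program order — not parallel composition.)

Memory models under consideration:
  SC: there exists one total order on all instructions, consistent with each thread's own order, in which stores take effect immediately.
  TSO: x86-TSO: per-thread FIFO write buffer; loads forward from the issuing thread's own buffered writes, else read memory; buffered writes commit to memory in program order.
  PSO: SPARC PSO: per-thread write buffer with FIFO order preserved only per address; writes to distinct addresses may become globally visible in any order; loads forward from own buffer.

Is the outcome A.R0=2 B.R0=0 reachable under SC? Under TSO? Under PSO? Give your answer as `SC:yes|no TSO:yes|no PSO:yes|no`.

outcome vector order: (A.R0,B.R0)
SC (4): 0/2; 1/0; 1/2; 2/2
TSO (6): 0/0; 0/2; 1/0; 1/2; 2/0; 2/2
PSO (6): 0/0; 0/2; 1/0; 1/2; 2/0; 2/2
target 2/0 ∈ {TSO,PSO}

SC:no TSO:yes PSO:yes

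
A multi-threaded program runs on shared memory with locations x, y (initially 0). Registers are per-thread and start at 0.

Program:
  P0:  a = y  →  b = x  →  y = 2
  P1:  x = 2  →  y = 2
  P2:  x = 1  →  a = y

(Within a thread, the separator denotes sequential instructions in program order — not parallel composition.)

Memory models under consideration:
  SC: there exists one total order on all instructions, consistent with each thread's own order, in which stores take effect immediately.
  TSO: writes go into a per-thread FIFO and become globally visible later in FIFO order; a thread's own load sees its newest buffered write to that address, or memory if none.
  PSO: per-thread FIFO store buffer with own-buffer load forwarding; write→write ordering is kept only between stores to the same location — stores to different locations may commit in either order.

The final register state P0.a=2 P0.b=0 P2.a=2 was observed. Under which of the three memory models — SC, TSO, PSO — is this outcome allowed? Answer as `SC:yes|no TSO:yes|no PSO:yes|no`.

outcome vector order: (P0.a,P0.b,P2.a)
[SC] allowed = {<0 0 0> <0 0 2> <0 1 0> <0 1 2> <0 2 0> <0 2 2> <2 1 0> <2 1 2> <2 2 0> <2 2 2>}
[TSO] allowed = {<0 0 0> <0 0 2> <0 1 0> <0 1 2> <0 2 0> <0 2 2> <2 1 0> <2 1 2> <2 2 0> <2 2 2>}
[PSO] allowed = {<0 0 0> <0 0 2> <0 1 0> <0 1 2> <0 2 0> <0 2 2> <2 0 0> <2 0 2> <2 1 0> <2 1 2> <2 2 0> <2 2 2>}
target <2 0 2> ∈ {PSO}

SC:no TSO:no PSO:yes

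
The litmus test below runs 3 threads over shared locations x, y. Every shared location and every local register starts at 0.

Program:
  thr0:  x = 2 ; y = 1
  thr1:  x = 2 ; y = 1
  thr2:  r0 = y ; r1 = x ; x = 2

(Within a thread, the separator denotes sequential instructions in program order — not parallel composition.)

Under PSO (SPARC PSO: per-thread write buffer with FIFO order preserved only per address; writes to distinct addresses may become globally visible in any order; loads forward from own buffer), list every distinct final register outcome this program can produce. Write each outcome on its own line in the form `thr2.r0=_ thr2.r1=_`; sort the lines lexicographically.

outcome vector order: (thr2.r0,thr2.r1)
|PSO outcomes| = 4

thr2.r0=0 thr2.r1=0
thr2.r0=0 thr2.r1=2
thr2.r0=1 thr2.r1=0
thr2.r0=1 thr2.r1=2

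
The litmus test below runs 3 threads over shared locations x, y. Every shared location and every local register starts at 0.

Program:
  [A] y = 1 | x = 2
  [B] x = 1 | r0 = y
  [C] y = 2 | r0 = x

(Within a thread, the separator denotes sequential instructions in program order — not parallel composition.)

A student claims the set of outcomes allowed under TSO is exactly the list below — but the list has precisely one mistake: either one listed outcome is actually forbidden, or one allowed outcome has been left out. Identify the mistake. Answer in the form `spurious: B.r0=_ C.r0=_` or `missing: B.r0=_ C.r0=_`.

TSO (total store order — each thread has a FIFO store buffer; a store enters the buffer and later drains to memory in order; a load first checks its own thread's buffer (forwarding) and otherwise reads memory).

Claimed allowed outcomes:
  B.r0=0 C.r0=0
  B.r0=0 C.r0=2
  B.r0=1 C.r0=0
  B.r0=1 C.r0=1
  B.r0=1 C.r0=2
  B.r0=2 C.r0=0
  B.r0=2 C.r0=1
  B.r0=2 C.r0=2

missing: B.r0=0 C.r0=1

outcome vector order: (B.r0,C.r0)
[TSO] allowed = {<0 0>, <0 1>, <0 2>, <1 0>, <1 1>, <1 2>, <2 0>, <2 1>, <2 2>}
TSO∖claimed = {<0 1>}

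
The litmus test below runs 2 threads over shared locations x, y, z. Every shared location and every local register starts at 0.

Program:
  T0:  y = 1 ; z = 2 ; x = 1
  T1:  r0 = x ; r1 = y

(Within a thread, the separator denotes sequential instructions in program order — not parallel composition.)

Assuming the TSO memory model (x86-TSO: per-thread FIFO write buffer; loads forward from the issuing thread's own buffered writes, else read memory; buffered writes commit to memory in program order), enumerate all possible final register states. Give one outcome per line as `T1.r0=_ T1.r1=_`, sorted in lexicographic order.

outcome vector order: (T1.r0,T1.r1)
|TSO outcomes| = 3

T1.r0=0 T1.r1=0
T1.r0=0 T1.r1=1
T1.r0=1 T1.r1=1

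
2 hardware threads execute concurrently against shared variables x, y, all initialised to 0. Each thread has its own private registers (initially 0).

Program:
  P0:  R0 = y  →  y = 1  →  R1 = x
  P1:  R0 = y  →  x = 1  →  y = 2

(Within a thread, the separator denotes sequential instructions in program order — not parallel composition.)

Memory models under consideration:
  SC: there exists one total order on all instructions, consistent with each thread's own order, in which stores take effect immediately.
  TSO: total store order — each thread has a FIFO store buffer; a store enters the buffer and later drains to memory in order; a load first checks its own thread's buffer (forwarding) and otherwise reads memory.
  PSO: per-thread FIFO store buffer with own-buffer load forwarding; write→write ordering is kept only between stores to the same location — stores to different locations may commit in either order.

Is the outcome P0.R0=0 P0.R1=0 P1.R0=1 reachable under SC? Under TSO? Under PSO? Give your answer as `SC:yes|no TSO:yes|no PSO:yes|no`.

outcome vector order: (P0.R0,P0.R1,P1.R0)
SC: 5 outcomes — {(0,0,0), (0,0,1), (0,1,0), (0,1,1), (2,1,0)}
TSO: 5 outcomes — {(0,0,0), (0,0,1), (0,1,0), (0,1,1), (2,1,0)}
PSO: 6 outcomes — {(0,0,0), (0,0,1), (0,1,0), (0,1,1), (2,0,0), (2,1,0)}
target (0,0,1) ∈ {SC,TSO,PSO}

SC:yes TSO:yes PSO:yes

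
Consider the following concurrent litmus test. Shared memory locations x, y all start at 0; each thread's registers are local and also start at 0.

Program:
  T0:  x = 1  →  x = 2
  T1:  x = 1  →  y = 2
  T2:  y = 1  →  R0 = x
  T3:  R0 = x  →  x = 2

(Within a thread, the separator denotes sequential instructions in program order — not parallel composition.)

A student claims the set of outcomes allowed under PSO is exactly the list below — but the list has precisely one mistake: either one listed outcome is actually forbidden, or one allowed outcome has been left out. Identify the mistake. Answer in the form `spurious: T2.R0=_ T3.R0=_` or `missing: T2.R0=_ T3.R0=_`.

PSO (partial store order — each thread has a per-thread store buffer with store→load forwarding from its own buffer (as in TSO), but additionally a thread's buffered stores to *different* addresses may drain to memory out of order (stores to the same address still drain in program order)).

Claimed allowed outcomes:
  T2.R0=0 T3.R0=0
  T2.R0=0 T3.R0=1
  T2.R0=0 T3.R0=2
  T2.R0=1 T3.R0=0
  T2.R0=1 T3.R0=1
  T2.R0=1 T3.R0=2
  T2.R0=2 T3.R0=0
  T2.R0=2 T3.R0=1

missing: T2.R0=2 T3.R0=2

outcome vector order: (T2.R0,T3.R0)
under PSO → 00 01 02 10 11 12 20 21 22
PSO∖claimed = {22}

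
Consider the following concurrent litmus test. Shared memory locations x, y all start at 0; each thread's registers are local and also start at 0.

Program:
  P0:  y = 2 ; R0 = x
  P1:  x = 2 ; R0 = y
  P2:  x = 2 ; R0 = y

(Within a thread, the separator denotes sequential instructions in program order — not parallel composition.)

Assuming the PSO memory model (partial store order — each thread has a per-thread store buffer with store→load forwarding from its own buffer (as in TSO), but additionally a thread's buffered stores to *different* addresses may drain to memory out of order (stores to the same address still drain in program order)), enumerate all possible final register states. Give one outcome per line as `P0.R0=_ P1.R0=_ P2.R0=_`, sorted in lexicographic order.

outcome vector order: (P0.R0,P1.R0,P2.R0)
|PSO outcomes| = 8

P0.R0=0 P1.R0=0 P2.R0=0
P0.R0=0 P1.R0=0 P2.R0=2
P0.R0=0 P1.R0=2 P2.R0=0
P0.R0=0 P1.R0=2 P2.R0=2
P0.R0=2 P1.R0=0 P2.R0=0
P0.R0=2 P1.R0=0 P2.R0=2
P0.R0=2 P1.R0=2 P2.R0=0
P0.R0=2 P1.R0=2 P2.R0=2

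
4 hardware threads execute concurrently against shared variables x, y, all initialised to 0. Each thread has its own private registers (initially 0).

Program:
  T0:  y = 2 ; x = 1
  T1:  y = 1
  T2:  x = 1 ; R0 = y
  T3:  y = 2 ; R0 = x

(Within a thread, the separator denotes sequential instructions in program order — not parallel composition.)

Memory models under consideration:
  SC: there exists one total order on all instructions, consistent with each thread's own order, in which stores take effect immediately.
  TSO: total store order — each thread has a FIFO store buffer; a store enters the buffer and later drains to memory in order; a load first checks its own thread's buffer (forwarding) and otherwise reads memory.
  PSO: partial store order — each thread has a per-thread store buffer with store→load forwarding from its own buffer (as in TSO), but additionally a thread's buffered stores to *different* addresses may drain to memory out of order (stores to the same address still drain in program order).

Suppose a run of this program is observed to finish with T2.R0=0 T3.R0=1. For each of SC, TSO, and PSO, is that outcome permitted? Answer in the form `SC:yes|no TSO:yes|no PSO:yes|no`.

SC:yes TSO:yes PSO:yes

outcome vector order: (T2.R0,T3.R0)
[SC] allowed = {<0 1> <1 0> <1 1> <2 0> <2 1>}
[TSO] allowed = {<0 0> <0 1> <1 0> <1 1> <2 0> <2 1>}
[PSO] allowed = {<0 0> <0 1> <1 0> <1 1> <2 0> <2 1>}
target <0 1> ∈ {SC,TSO,PSO}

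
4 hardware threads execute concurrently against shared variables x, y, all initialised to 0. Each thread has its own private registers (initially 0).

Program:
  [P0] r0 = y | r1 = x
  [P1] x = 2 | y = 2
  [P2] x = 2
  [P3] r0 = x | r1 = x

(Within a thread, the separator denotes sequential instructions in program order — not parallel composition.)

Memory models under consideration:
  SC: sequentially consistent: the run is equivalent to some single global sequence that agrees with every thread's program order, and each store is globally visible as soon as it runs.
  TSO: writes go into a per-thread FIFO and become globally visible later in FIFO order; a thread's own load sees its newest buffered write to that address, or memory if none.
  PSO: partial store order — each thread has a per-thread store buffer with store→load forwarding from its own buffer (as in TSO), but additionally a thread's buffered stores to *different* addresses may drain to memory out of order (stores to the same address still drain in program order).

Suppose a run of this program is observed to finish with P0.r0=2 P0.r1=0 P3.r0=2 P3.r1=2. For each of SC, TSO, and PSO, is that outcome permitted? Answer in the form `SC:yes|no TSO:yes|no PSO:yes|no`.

SC:no TSO:no PSO:yes

outcome vector order: (P0.r0,P0.r1,P3.r0,P3.r1)
[SC] allowed = {<0 0 0 0>; <0 0 0 2>; <0 0 2 2>; <0 2 0 0>; <0 2 0 2>; <0 2 2 2>; <2 2 0 0>; <2 2 0 2>; <2 2 2 2>}
[TSO] allowed = {<0 0 0 0>; <0 0 0 2>; <0 0 2 2>; <0 2 0 0>; <0 2 0 2>; <0 2 2 2>; <2 2 0 0>; <2 2 0 2>; <2 2 2 2>}
[PSO] allowed = {<0 0 0 0>; <0 0 0 2>; <0 0 2 2>; <0 2 0 0>; <0 2 0 2>; <0 2 2 2>; <2 0 0 0>; <2 0 0 2>; <2 0 2 2>; <2 2 0 0>; <2 2 0 2>; <2 2 2 2>}
target <2 0 2 2> ∈ {PSO}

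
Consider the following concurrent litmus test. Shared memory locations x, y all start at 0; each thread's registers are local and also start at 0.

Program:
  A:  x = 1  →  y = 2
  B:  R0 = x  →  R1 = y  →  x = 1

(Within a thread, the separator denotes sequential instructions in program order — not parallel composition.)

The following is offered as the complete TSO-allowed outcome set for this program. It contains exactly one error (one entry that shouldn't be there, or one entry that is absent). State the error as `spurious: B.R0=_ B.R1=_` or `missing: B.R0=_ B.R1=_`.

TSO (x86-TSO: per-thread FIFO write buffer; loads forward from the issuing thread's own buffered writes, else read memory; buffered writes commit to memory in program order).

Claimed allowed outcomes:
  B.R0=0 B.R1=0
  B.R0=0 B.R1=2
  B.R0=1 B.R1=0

missing: B.R0=1 B.R1=2

outcome vector order: (B.R0,B.R1)
[TSO] allowed = {0/0, 0/2, 1/0, 1/2}
TSO∖claimed = {1/2}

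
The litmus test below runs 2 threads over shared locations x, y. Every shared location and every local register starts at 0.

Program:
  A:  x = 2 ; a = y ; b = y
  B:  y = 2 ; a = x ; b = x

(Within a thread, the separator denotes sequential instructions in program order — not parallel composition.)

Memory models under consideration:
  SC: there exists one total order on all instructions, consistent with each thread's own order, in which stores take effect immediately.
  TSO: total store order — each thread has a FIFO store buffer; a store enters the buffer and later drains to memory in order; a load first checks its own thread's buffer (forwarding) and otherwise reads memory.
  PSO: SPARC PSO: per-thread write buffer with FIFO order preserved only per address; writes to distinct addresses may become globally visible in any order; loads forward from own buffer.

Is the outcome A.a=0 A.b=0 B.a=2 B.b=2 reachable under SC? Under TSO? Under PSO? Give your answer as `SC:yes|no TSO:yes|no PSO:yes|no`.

SC:yes TSO:yes PSO:yes

outcome vector order: (A.a,A.b,B.a,B.b)
SC (5): <0 0 2 2>, <0 2 2 2>, <2 2 0 0>, <2 2 0 2>, <2 2 2 2>
TSO (9): <0 0 0 0>, <0 0 0 2>, <0 0 2 2>, <0 2 0 0>, <0 2 0 2>, <0 2 2 2>, <2 2 0 0>, <2 2 0 2>, <2 2 2 2>
PSO (9): <0 0 0 0>, <0 0 0 2>, <0 0 2 2>, <0 2 0 0>, <0 2 0 2>, <0 2 2 2>, <2 2 0 0>, <2 2 0 2>, <2 2 2 2>
target <0 0 2 2> ∈ {SC,TSO,PSO}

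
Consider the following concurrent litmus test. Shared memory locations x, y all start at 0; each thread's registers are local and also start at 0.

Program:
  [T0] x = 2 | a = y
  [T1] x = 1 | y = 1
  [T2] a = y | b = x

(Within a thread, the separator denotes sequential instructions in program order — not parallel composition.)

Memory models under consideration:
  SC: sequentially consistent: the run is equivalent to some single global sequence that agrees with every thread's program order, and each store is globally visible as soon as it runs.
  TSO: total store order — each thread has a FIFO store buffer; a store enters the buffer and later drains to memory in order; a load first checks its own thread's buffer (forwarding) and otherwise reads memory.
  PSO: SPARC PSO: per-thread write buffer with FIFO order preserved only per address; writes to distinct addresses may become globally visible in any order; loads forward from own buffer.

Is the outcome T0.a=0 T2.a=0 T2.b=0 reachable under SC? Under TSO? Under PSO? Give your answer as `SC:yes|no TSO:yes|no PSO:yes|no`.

outcome vector order: (T0.a,T2.a,T2.b)
[SC] allowed = {000; 001; 002; 011; 012; 100; 101; 102; 111; 112}
[TSO] allowed = {000; 001; 002; 011; 012; 100; 101; 102; 111; 112}
[PSO] allowed = {000; 001; 002; 010; 011; 012; 100; 101; 102; 110; 111; 112}
target 000 ∈ {SC,TSO,PSO}

SC:yes TSO:yes PSO:yes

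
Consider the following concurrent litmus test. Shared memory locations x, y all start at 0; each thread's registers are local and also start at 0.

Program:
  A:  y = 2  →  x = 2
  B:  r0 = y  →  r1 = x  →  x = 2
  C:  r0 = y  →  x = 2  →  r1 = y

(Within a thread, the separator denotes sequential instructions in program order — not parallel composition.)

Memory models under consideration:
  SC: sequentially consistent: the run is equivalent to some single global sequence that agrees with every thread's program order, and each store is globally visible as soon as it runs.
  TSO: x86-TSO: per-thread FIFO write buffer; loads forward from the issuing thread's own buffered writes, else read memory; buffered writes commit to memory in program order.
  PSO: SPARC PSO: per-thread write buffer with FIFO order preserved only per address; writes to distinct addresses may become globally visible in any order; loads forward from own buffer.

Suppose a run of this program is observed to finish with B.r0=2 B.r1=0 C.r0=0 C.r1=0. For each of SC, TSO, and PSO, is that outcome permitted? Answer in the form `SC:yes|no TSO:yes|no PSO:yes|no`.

outcome vector order: (B.r0,B.r1,C.r0,C.r1)
SC: 11 outcomes — {(0,0,0,0) (0,0,0,2) (0,0,2,2) (0,2,0,0) (0,2,0,2) (0,2,2,2) (2,0,0,2) (2,0,2,2) (2,2,0,0) (2,2,0,2) (2,2,2,2)}
TSO: 12 outcomes — {(0,0,0,0) (0,0,0,2) (0,0,2,2) (0,2,0,0) (0,2,0,2) (0,2,2,2) (2,0,0,0) (2,0,0,2) (2,0,2,2) (2,2,0,0) (2,2,0,2) (2,2,2,2)}
PSO: 12 outcomes — {(0,0,0,0) (0,0,0,2) (0,0,2,2) (0,2,0,0) (0,2,0,2) (0,2,2,2) (2,0,0,0) (2,0,0,2) (2,0,2,2) (2,2,0,0) (2,2,0,2) (2,2,2,2)}
target (2,0,0,0) ∈ {TSO,PSO}

SC:no TSO:yes PSO:yes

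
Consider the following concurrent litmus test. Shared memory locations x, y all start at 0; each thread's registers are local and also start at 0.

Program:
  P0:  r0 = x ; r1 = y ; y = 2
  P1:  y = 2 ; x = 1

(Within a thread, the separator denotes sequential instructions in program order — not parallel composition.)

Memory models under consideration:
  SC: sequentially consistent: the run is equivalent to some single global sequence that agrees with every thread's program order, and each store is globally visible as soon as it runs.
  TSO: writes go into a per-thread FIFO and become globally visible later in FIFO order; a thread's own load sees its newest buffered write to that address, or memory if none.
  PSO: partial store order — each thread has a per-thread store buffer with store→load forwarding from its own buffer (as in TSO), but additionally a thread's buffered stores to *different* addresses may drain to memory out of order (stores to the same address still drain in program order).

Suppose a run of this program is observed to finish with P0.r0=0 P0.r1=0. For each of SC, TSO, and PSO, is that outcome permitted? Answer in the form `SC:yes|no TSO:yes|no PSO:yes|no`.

SC:yes TSO:yes PSO:yes

outcome vector order: (P0.r0,P0.r1)
under SC → 00; 02; 12
under TSO → 00; 02; 12
under PSO → 00; 02; 10; 12
target 00 ∈ {SC,TSO,PSO}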